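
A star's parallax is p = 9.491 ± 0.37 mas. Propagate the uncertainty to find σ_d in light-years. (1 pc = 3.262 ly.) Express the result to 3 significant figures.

d = 1/p, so σ_d = σ_p / p².
σ_d = 0.000370 / (0.009491)² = 0.000370 / 0.000090079 = 4.1075 pc = 4.1075 × 3.262 ly = 13.399 ly.

13.4 ly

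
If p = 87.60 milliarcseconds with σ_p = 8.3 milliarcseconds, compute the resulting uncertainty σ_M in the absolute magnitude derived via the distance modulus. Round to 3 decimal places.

σ_M = 0.206 mag

M = m − 5 log₁₀ d + 5 = m + 5 log₁₀ p + 5, so ∂M/∂p = 5/(p ln 10).
σ_M = (5/ln 10) · (σ_p/p) = 2.1715 × 8.3/87.60 = 2.1715 × 0.094749 = 0.20575.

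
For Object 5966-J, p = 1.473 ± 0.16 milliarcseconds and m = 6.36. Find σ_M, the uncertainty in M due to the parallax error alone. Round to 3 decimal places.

σ_M = 0.236 mag

M = m − 5 log₁₀ d + 5 = m + 5 log₁₀ p + 5, so ∂M/∂p = 5/(p ln 10).
σ_M = (5/ln 10) · (σ_p/p) = 2.1715 × 0.16/1.473 = 2.1715 × 0.10862 = 0.23587.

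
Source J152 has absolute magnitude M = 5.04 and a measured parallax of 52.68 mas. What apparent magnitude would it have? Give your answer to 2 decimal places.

d = 1/p = 1/0.05268″ = 18.983 pc.
m − M = 5 log₁₀ d − 5 = 5 log₁₀(18.983) − 5 = 6.3918 − 5 = 1.3918.
m = M + (m − M) = 5.04 + 1.3918 = 6.43.

m = 6.43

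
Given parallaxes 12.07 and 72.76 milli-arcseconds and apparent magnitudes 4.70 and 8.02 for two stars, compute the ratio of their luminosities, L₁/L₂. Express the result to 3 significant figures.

d₁ = 1/p₁ = 1/0.01207″ = 82.85 pc; d₂ = 1/p₂ = 1/0.07276″ = 13.744 pc.
M₁ = m₁ − 5 log₁₀ d₁ + 5 = 4.70 − 9.5915 + 5 = 0.1085.
M₂ = 8.02 − 5.6906 + 5 = 7.3294.
L₁/L₂ = 10^(0.4(M₂ − M₁)) = 10^(0.4 × 7.2209) = 10^2.88836 = 773.32.

L₁/L₂ = 773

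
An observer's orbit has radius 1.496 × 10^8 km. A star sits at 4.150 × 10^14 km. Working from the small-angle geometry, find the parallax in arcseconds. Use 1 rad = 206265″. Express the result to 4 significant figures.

0.07435 arcsec

θ ≈ B/d = (1.496 × 10^8) / (4.150 × 10^14) = 3.6048 × 10^-7 rad.
In arcseconds: 3.6048 × 10^-7 × 206265 = 0.074354″.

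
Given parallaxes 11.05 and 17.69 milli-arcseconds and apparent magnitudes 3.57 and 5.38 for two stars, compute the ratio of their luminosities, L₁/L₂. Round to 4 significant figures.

L₁/L₂ = 13.57

d₁ = 1/p₁ = 1/0.01105″ = 90.498 pc; d₂ = 1/p₂ = 1/0.01769″ = 56.529 pc.
M₁ = m₁ − 5 log₁₀ d₁ + 5 = 3.57 − 9.7832 + 5 = -1.2132.
M₂ = 5.38 − 8.7614 + 5 = 1.6186.
L₁/L₂ = 10^(0.4(M₂ − M₁)) = 10^(0.4 × 2.8318) = 10^1.13272 = 13.574.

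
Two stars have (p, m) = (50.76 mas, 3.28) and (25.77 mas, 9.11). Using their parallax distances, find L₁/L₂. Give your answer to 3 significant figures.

L₁/L₂ = 55.4

d₁ = 1/p₁ = 1/0.05076″ = 19.701 pc; d₂ = 1/p₂ = 1/0.02577″ = 38.805 pc.
M₁ = m₁ − 5 log₁₀ d₁ + 5 = 3.28 − 6.4724 + 5 = 1.8076.
M₂ = 9.11 − 7.9444 + 5 = 6.1656.
L₁/L₂ = 10^(0.4(M₂ − M₁)) = 10^(0.4 × 4.3580) = 10^1.74320 = 55.36.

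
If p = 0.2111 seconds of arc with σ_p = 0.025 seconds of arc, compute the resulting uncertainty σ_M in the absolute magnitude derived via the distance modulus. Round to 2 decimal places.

M = m − 5 log₁₀ d + 5 = m + 5 log₁₀ p + 5, so ∂M/∂p = 5/(p ln 10).
σ_M = (5/ln 10) · (σ_p/p) = 2.1715 × 0.025/0.2111 = 2.1715 × 0.11843 = 0.25717.

σ_M = 0.26 mag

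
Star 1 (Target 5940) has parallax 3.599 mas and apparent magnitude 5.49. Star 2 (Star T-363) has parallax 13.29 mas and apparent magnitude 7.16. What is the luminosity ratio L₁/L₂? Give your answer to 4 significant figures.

L₁/L₂ = 63.49

d₁ = 1/p₁ = 1/0.003599″ = 277.85 pc; d₂ = 1/p₂ = 1/0.01329″ = 75.245 pc.
M₁ = m₁ − 5 log₁₀ d₁ + 5 = 5.49 − 12.2191 + 5 = -1.7291.
M₂ = 7.16 − 9.3824 + 5 = 2.7776.
L₁/L₂ = 10^(0.4(M₂ − M₁)) = 10^(0.4 × 4.5067) = 10^1.80268 = 63.486.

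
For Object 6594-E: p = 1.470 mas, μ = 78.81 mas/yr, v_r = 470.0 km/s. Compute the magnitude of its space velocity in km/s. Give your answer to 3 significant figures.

534 km/s

d = 1/p = 1/0.001470″ = 680.27 pc.
μ = 78.81 mas/yr = 0.07881 ″/yr.
v_t = 4.740 μ d = 4.740 × 0.07881 × 680.27 = 254.12 km/s.
v = √(v_r² + v_t²) = √(470.0² + 254.12²) = √285477 = 534.3 km/s.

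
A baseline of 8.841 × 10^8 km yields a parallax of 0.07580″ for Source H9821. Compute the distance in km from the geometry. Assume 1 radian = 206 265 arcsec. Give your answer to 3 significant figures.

2.41 × 10^15 km

θ = 0.07580″ = 0.07580/206265 = 3.6749 × 10^-7 rad.
d = B/θ = (8.841 × 10^8) / (3.6749 × 10^-7) = 2.4058 × 10^15 km.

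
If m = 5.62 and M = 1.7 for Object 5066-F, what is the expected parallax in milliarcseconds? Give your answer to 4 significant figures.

16.44 mas

m − M = 5.62 − 1.7 = 3.92.
d = 10^((m−M)/5 + 1) = 10^1.784 = 60.814 pc.
p = 1/d = 1/60.814 = 0.016444 arcsec = 16.444 mas.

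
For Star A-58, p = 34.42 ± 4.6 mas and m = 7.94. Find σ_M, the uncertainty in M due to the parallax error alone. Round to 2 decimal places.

M = m − 5 log₁₀ d + 5 = m + 5 log₁₀ p + 5, so ∂M/∂p = 5/(p ln 10).
σ_M = (5/ln 10) · (σ_p/p) = 2.1715 × 4.6/34.42 = 2.1715 × 0.13364 = 0.2902.

σ_M = 0.29 mag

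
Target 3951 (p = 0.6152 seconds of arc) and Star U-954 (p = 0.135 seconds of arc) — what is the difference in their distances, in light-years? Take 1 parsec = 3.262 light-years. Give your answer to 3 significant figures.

d_A = 1/0.6152″ = 1.6255 pc; d_B = 1/0.1350″ = 7.4074 pc.
|d_B − d_A| = |7.4074 − 1.6255| = 5.7819 pc = 5.7819 × 3.262 ly = 18.861 ly.

18.9 ly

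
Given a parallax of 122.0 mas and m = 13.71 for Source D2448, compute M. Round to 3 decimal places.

d = 1/p = 1/0.1220″ = 8.1967 pc.
m − M = 5 log₁₀(8.1967) − 5 = 4.5682 − 5 = -0.4318.
M = m − (m − M) = 13.71 − (-0.4318) = 14.142.

M = 14.142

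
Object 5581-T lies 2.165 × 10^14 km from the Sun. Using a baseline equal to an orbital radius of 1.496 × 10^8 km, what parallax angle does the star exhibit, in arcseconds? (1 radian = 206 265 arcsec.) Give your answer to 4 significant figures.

0.1425 arcsec

θ ≈ B/d = (1.496 × 10^8) / (2.165 × 10^14) = 6.9099 × 10^-7 rad.
In arcseconds: 6.9099 × 10^-7 × 206265 = 0.14253″.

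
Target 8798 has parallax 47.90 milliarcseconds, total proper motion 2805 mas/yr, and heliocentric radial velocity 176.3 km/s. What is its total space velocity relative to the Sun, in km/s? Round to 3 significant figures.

d = 1/p = 1/0.04790″ = 20.877 pc.
μ = 2805 mas/yr = 2.805 ″/yr.
v_t = 4.740 μ d = 4.740 × 2.805 × 20.877 = 277.57 km/s.
v = √(v_r² + v_t²) = √(176.3² + 277.57²) = √108127 = 328.83 km/s.

329 km/s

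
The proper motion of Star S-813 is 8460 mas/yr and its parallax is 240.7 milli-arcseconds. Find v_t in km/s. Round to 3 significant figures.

d = 1/p = 1/0.2407″ = 4.1545 pc.
μ = 8460 mas/yr = 8.46 ″/yr.
v_t = 4.74 × μ × d = 4.74 × 8.46 × 4.1545 = 166.6 km/s.

167 km/s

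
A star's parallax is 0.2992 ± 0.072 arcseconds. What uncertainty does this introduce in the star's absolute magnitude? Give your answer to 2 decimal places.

M = m − 5 log₁₀ d + 5 = m + 5 log₁₀ p + 5, so ∂M/∂p = 5/(p ln 10).
σ_M = (5/ln 10) · (σ_p/p) = 2.1715 × 0.072/0.2992 = 2.1715 × 0.24064 = 0.52255.

σ_M = 0.52 mag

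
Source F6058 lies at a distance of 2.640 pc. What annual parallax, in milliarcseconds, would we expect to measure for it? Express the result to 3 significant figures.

379 mas

p = 1/d = 1/2.64 = 0.37879 arcsec.
= 0.37879 × 1000 = 378.79 mas.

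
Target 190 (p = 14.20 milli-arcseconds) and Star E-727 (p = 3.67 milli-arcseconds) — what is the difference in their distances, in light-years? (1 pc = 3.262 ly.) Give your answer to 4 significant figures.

d_A = 1/0.01420″ = 70.423 pc; d_B = 1/0.003670″ = 272.48 pc.
|d_B − d_A| = |272.48 − 70.423| = 202.06 pc = 202.06 × 3.262 ly = 659.12 ly.

659.1 ly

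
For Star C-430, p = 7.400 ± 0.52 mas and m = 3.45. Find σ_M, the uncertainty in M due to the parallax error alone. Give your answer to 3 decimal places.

M = m − 5 log₁₀ d + 5 = m + 5 log₁₀ p + 5, so ∂M/∂p = 5/(p ln 10).
σ_M = (5/ln 10) · (σ_p/p) = 2.1715 × 0.52/7.400 = 2.1715 × 0.07027 = 0.15259.

σ_M = 0.153 mag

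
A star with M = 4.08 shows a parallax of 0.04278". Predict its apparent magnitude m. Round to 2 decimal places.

d = 1/p = 1/0.04278″ = 23.375 pc.
m − M = 5 log₁₀ d − 5 = 5 log₁₀(23.375) − 5 = 6.8438 − 5 = 1.8438.
m = M + (m − M) = 4.08 + 1.8438 = 5.92.

m = 5.92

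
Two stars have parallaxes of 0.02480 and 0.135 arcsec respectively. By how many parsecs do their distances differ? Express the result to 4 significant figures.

d_A = 1/0.02480″ = 40.323 pc; d_B = 1/0.1350″ = 7.4074 pc.
|d_B − d_A| = |7.4074 − 40.323| = 32.916 pc.

32.92 pc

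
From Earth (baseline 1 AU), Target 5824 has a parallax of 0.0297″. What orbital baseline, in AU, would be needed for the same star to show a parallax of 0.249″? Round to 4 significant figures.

Parallax scales linearly with baseline: p ∝ B, so B = p_target / p_Earth × 1 AU.
B = 0.249 / 0.0297 = 8.3838 AU.

8.384 AU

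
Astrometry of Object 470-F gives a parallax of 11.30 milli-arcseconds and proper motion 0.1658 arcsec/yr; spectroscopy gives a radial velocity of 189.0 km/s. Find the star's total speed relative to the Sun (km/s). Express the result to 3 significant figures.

d = 1/p = 1/0.01130″ = 88.496 pc.
v_t = 4.740 μ d = 4.740 × 0.1658 × 88.496 = 69.548 km/s.
v = √(v_r² + v_t²) = √(189.0² + 69.548²) = √40557.9 = 201.39 km/s.

201 km/s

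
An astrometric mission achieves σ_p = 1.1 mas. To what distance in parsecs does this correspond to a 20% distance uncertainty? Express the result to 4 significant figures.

σ_d/d = σ_p/p, so the condition is σ_p/p ≤ 0.20, i.e. p ≥ σ_p/0.20.
p_min = 1.1/0.20 = 5.5 mas = 0.0055 arcsec.
d_max = 1/p_min = 1/0.0055 = 181.82 pc.

181.8 pc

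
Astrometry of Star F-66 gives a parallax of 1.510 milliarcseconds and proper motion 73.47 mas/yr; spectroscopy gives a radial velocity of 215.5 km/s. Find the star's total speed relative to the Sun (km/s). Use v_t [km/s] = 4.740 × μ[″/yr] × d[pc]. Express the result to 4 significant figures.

d = 1/p = 1/0.001510″ = 662.25 pc.
μ = 73.47 mas/yr = 0.07347 ″/yr.
v_t = 4.740 μ d = 4.740 × 0.07347 × 662.25 = 230.63 km/s.
v = √(v_r² + v_t²) = √(215.5² + 230.63²) = √99630.4 = 315.64 km/s.

315.6 km/s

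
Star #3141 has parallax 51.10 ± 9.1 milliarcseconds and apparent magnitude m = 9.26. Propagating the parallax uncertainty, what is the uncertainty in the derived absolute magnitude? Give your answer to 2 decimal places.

M = m − 5 log₁₀ d + 5 = m + 5 log₁₀ p + 5, so ∂M/∂p = 5/(p ln 10).
σ_M = (5/ln 10) · (σ_p/p) = 2.1715 × 9.1/51.10 = 2.1715 × 0.17808 = 0.3867.

σ_M = 0.39 mag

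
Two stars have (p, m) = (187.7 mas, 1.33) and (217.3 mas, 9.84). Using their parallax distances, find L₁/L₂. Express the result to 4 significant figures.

d₁ = 1/p₁ = 1/0.1877″ = 5.3277 pc; d₂ = 1/p₂ = 1/0.2173″ = 4.6019 pc.
M₁ = m₁ − 5 log₁₀ d₁ + 5 = 1.33 − 3.6327 + 5 = 2.6973.
M₂ = 9.84 − 3.3147 + 5 = 11.5253.
L₁/L₂ = 10^(0.4(M₂ − M₁)) = 10^(0.4 × 8.8280) = 10^3.53120 = 3397.8.

L₁/L₂ = 3398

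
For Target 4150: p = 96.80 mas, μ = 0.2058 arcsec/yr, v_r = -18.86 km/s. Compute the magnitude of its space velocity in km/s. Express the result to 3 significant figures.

d = 1/p = 1/0.09680″ = 10.331 pc.
v_t = 4.740 μ d = 4.740 × 0.2058 × 10.331 = 10.078 km/s.
v = √(v_r² + v_t²) = √((-18.86)² + 10.078²) = √457.266 = 21.384 km/s.

21.4 km/s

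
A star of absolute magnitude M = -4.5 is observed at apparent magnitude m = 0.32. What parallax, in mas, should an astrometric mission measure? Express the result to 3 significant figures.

10.9 mas

m − M = 0.32 − (-4.5) = 4.82.
d = 10^((m−M)/5 + 1) = 10^1.964 = 92.045 pc.
p = 1/d = 1/92.045 = 0.010864 arcsec = 10.864 mas.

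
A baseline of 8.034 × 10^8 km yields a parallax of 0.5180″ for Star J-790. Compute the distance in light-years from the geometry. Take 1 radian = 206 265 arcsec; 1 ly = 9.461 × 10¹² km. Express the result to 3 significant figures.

θ = 0.5180″ = 0.5180/206265 = 2.5113 × 10^-6 rad.
d = B/θ = (8.034 × 10^8) / (2.5113 × 10^-6) = 3.1991 × 10^14 km = (3.1991 × 10^14) / (9.461 × 10^12) ly = 33.814 ly.

33.8 ly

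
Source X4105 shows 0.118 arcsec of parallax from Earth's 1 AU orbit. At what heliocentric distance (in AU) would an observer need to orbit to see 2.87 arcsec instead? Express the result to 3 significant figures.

Parallax scales linearly with baseline: p ∝ B, so B = p_target / p_Earth × 1 AU.
B = 2.87 / 0.118 = 24.322 AU.

24.3 AU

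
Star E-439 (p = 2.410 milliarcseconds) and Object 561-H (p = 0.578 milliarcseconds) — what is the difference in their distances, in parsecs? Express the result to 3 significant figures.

1320 pc

d_A = 1/0.002410″ = 414.94 pc; d_B = 1/0.0005780″ = 1730.1 pc.
|d_B − d_A| = |1730.1 − 414.94| = 1315.2 pc.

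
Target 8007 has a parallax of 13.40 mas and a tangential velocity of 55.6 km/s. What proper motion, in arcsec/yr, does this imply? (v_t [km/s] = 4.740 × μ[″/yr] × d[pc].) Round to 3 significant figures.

0.157 arcsec/yr

d = 1/p = 1/0.01340″ = 74.627 pc.
μ = v_t / (4.74 d) = 55.6 / (4.74 × 74.627) = 55.6 / 353.73 = 0.15718 ″/yr.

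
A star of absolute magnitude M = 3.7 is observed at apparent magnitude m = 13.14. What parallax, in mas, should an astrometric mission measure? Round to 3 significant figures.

m − M = 13.14 − 3.7 = 9.44.
d = 10^((m−M)/5 + 1) = 10^2.888 = 772.68 pc.
p = 1/d = 1/772.68 = 0.0012942 arcsec = 1.2942 mas.

1.29 mas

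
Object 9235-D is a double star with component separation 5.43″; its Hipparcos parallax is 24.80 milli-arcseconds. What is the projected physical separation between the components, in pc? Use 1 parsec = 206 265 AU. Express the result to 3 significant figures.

0.00106 pc

d = 1/p = 1/0.02480″ = 40.323 pc.
At distance d (pc), an angle of θ arcsec spans θ·d AU: s = 5.43 × 40.323 = 218.95 AU.
= 218.95 / 206265 = 0.0010615 pc.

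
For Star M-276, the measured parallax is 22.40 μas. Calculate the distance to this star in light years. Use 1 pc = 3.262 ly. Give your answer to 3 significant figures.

p = 22.40 μas = 0.00002240 arcsec.
d = 1/p = 1/0.00002240 = 44643 pc.
In light-years: 44643 × 3.262 = 1.4563 × 10^5 ly.

146000 light years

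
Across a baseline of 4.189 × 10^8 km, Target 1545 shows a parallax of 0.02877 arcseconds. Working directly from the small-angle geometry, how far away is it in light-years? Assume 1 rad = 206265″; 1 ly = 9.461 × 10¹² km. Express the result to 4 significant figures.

317.4 ly

θ = 0.02877″ = 0.02877/206265 = 1.3948 × 10^-7 rad.
d = B/θ = (4.189 × 10^8) / (1.3948 × 10^-7) = 3.0033 × 10^15 km = (3.0033 × 10^15) / (9.461 × 10^12) ly = 317.44 ly.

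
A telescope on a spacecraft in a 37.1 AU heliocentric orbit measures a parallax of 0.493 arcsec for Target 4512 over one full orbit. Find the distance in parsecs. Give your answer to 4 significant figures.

With baseline B (in AU) and parallax p (in arcsec), d = B/p parsecs.
d = 37.1 / 0.493 = 75.254 pc.

75.25 pc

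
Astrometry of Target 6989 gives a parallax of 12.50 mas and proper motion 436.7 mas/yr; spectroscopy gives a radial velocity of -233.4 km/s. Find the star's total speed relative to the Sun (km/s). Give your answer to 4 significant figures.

286.2 km/s

d = 1/p = 1/0.01250″ = 80 pc.
μ = 436.7 mas/yr = 0.4367 ″/yr.
v_t = 4.740 μ d = 4.740 × 0.4367 × 80 = 165.6 km/s.
v = √(v_r² + v_t²) = √((-233.4)² + 165.6²) = √81898.9 = 286.18 km/s.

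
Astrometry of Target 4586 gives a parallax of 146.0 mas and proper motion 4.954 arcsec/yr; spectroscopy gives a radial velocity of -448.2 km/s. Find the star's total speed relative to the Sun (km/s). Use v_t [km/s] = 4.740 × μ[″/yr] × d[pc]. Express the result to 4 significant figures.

476.2 km/s

d = 1/p = 1/0.1460″ = 6.8493 pc.
v_t = 4.740 μ d = 4.740 × 4.954 × 6.8493 = 160.83 km/s.
v = √(v_r² + v_t²) = √((-448.2)² + 160.83²) = √226750 = 476.18 km/s.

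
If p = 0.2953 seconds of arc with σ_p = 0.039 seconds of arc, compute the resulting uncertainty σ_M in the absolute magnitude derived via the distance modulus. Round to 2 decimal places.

M = m − 5 log₁₀ d + 5 = m + 5 log₁₀ p + 5, so ∂M/∂p = 5/(p ln 10).
σ_M = (5/ln 10) · (σ_p/p) = 2.1715 × 0.039/0.2953 = 2.1715 × 0.13207 = 0.28679.

σ_M = 0.29 mag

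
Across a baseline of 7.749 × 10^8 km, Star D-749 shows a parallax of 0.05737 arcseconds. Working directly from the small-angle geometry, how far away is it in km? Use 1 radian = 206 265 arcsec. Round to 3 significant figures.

θ = 0.05737″ = 0.05737/206265 = 2.7814 × 10^-7 rad.
d = B/θ = (7.749 × 10^8) / (2.7814 × 10^-7) = 2.7860 × 10^15 km.

2.79 × 10^15 km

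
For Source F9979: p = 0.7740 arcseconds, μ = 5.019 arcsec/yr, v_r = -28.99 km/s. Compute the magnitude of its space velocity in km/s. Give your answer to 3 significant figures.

42.3 km/s

d = 1/p = 1/0.7740″ = 1.292 pc.
v_t = 4.740 μ d = 4.740 × 5.019 × 1.292 = 30.737 km/s.
v = √(v_r² + v_t²) = √((-28.99)² + 30.737²) = √1785.18 = 42.251 km/s.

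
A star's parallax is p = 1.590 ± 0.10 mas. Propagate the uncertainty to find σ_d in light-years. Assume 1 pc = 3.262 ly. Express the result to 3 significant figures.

d = 1/p, so σ_d = σ_p / p².
σ_d = 0.000100 / (0.001590)² = 0.000100 / 0.0000025281 = 39.555 pc = 39.555 × 3.262 ly = 129.03 ly.

129 ly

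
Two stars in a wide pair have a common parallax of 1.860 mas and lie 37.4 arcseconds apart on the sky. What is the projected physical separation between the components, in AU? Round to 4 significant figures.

d = 1/p = 1/0.001860″ = 537.63 pc.
At distance d (pc), an angle of θ arcsec spans θ·d AU: s = 37.4 × 537.63 = 20107 AU.

20110 AU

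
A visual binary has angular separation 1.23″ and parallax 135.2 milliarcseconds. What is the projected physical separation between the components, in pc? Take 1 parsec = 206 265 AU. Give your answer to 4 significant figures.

4.411 × 10^-5 pc

d = 1/p = 1/0.1352″ = 7.3964 pc.
At distance d (pc), an angle of θ arcsec spans θ·d AU: s = 1.23 × 7.3964 = 9.0976 AU.
= 9.0976 / 206265 = 4.4106 × 10^-5 pc.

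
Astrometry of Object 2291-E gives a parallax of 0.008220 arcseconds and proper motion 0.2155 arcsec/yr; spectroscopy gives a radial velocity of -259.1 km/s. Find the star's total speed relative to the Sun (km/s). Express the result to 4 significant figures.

287.4 km/s

d = 1/p = 1/0.008220″ = 121.65 pc.
v_t = 4.740 μ d = 4.740 × 0.2155 × 121.65 = 124.26 km/s.
v = √(v_r² + v_t²) = √((-259.1)² + 124.26²) = √82573.4 = 287.36 km/s.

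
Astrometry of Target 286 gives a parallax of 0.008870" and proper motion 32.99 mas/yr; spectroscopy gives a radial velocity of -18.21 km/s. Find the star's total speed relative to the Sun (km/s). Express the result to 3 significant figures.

d = 1/p = 1/0.008870″ = 112.74 pc.
μ = 32.99 mas/yr = 0.03299 ″/yr.
v_t = 4.740 μ d = 4.740 × 0.03299 × 112.74 = 17.629 km/s.
v = √(v_r² + v_t²) = √((-18.21)² + 17.629²) = √642.386 = 25.345 km/s.

25.3 km/s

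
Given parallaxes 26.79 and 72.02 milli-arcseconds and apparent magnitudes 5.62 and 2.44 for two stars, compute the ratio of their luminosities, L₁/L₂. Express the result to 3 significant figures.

d₁ = 1/p₁ = 1/0.02679″ = 37.327 pc; d₂ = 1/p₂ = 1/0.07202″ = 13.885 pc.
M₁ = m₁ − 5 log₁₀ d₁ + 5 = 5.62 − 7.8601 + 5 = 2.7599.
M₂ = 2.44 − 5.7127 + 5 = 1.7273.
L₁/L₂ = 10^(0.4(M₂ − M₁)) = 10^(0.4 × (-1.0326)) = 10^(-0.41304) = 0.38633.

L₁/L₂ = 0.386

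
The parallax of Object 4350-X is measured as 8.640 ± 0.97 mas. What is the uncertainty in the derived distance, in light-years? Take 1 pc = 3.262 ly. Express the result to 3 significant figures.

d = 1/p, so σ_d = σ_p / p².
σ_d = 0.000970 / (0.008640)² = 0.000970 / 0.00007465 = 12.994 pc = 12.994 × 3.262 ly = 42.386 ly.

42.4 ly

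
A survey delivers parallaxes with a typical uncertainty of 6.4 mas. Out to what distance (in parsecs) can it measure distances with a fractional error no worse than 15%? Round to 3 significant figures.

σ_d/d = σ_p/p, so the condition is σ_p/p ≤ 0.15, i.e. p ≥ σ_p/0.15.
p_min = 6.4/0.15 = 42.667 mas = 0.042667 arcsec.
d_max = 1/p_min = 1/0.042667 = 23.437 pc.

23.4 pc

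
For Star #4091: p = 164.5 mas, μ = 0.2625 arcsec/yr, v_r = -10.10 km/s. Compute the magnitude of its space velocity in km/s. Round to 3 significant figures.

d = 1/p = 1/0.1645″ = 6.079 pc.
v_t = 4.740 μ d = 4.740 × 0.2625 × 6.079 = 7.5638 km/s.
v = √(v_r² + v_t²) = √((-10.10)² + 7.5638²) = √159.221 = 12.618 km/s.

12.6 km/s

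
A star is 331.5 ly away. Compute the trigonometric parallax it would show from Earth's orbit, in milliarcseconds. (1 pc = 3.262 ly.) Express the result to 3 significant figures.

9.84 mas

d = 331.5 ly ÷ 3.262 = 101.62 pc.
p = 1/d = 1/101.62 = 0.0098406 arcsec.
= 0.0098406 × 1000 = 9.8406 mas.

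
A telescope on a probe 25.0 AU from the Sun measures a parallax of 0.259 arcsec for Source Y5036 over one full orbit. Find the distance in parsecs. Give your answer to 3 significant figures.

With baseline B (in AU) and parallax p (in arcsec), d = B/p parsecs.
d = 25.0 / 0.259 = 96.525 pc.

96.5 pc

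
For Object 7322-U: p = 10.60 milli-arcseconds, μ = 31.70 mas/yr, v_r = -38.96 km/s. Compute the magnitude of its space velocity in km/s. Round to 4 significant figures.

d = 1/p = 1/0.01060″ = 94.34 pc.
μ = 31.70 mas/yr = 0.03170 ″/yr.
v_t = 4.740 μ d = 4.740 × 0.03170 × 94.34 = 14.175 km/s.
v = √(v_r² + v_t²) = √((-38.96)² + 14.175²) = √1718.81 = 41.459 km/s.

41.46 km/s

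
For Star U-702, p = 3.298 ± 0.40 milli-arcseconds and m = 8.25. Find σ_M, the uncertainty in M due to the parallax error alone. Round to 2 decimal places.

M = m − 5 log₁₀ d + 5 = m + 5 log₁₀ p + 5, so ∂M/∂p = 5/(p ln 10).
σ_M = (5/ln 10) · (σ_p/p) = 2.1715 × 0.40/3.298 = 2.1715 × 0.12129 = 0.26338.

σ_M = 0.26 mag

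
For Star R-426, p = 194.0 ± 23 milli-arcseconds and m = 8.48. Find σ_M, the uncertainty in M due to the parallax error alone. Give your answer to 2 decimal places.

σ_M = 0.26 mag

M = m − 5 log₁₀ d + 5 = m + 5 log₁₀ p + 5, so ∂M/∂p = 5/(p ln 10).
σ_M = (5/ln 10) · (σ_p/p) = 2.1715 × 23/194.0 = 2.1715 × 0.11856 = 0.25745.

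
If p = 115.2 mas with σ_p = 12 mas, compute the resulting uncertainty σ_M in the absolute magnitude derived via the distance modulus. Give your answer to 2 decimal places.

σ_M = 0.23 mag

M = m − 5 log₁₀ d + 5 = m + 5 log₁₀ p + 5, so ∂M/∂p = 5/(p ln 10).
σ_M = (5/ln 10) · (σ_p/p) = 2.1715 × 12/115.2 = 2.1715 × 0.10417 = 0.22621.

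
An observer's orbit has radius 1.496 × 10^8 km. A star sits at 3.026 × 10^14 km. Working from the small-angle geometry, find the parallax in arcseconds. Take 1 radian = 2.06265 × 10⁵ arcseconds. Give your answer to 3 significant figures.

θ ≈ B/d = (1.496 × 10^8) / (3.026 × 10^14) = 4.9438 × 10^-7 rad.
In arcseconds: 4.9438 × 10^-7 × 206265 = 0.10197″.

0.102 arcsec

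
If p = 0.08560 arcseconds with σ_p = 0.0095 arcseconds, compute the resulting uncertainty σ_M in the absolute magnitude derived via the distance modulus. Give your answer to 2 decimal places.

σ_M = 0.24 mag

M = m − 5 log₁₀ d + 5 = m + 5 log₁₀ p + 5, so ∂M/∂p = 5/(p ln 10).
σ_M = (5/ln 10) · (σ_p/p) = 2.1715 × 0.0095/0.08560 = 2.1715 × 0.11098 = 0.24099.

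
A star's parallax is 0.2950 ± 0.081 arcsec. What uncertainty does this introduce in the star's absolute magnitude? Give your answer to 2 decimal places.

M = m − 5 log₁₀ d + 5 = m + 5 log₁₀ p + 5, so ∂M/∂p = 5/(p ln 10).
σ_M = (5/ln 10) · (σ_p/p) = 2.1715 × 0.081/0.2950 = 2.1715 × 0.27458 = 0.59625.

σ_M = 0.60 mag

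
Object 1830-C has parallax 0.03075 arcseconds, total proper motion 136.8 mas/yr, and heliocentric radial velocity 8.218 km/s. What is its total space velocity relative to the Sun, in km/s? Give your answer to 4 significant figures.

22.63 km/s

d = 1/p = 1/0.03075″ = 32.52 pc.
μ = 136.8 mas/yr = 0.1368 ″/yr.
v_t = 4.740 μ d = 4.740 × 0.1368 × 32.52 = 21.087 km/s.
v = √(v_r² + v_t²) = √(8.218² + 21.087²) = √512.197 = 22.632 km/s.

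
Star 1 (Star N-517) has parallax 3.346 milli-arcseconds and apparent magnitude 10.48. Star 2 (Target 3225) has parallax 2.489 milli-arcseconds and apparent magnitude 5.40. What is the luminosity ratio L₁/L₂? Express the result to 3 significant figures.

L₁/L₂ = 0.00514

d₁ = 1/p₁ = 1/0.003346″ = 298.86 pc; d₂ = 1/p₂ = 1/0.002489″ = 401.77 pc.
M₁ = m₁ − 5 log₁₀ d₁ + 5 = 10.48 − 12.3773 + 5 = 3.1027.
M₂ = 5.40 − 13.0199 + 5 = -2.6199.
L₁/L₂ = 10^(0.4(M₂ − M₁)) = 10^(0.4 × (-5.7226)) = 10^(-2.28904) = 0.00514.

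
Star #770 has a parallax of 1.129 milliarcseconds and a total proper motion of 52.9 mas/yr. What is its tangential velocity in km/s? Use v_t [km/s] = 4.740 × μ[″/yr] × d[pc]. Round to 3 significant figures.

222 km/s

d = 1/p = 1/0.001129″ = 885.74 pc.
μ = 52.9 mas/yr = 0.0529 ″/yr.
v_t = 4.74 × μ × d = 4.74 × 0.0529 × 885.74 = 222.1 km/s.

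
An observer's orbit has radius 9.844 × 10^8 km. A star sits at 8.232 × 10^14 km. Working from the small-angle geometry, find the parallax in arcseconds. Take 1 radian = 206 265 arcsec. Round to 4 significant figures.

θ ≈ B/d = (9.844 × 10^8) / (8.232 × 10^14) = 1.1958 × 10^-6 rad.
In arcseconds: 1.1958 × 10^-6 × 206265 = 0.24665″.

0.2467 arcsec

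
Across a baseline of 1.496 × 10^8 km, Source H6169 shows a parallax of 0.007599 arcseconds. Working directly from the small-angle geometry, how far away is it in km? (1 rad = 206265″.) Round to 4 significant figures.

θ = 0.007599″ = 0.007599/206265 = 3.6841 × 10^-8 rad.
d = B/θ = (1.496 × 10^8) / (3.6841 × 10^-8) = 4.0607 × 10^15 km.

4.061 × 10^15 km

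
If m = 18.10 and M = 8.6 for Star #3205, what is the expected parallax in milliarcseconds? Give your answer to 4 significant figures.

m − M = 18.10 − 8.6 = 9.50.
d = 10^((m−M)/5 + 1) = 10^2.900 = 794.33 pc.
p = 1/d = 1/794.33 = 0.0012589 arcsec = 1.2589 mas.

1.259 mas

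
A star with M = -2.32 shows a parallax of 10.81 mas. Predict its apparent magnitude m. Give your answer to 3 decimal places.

m = 2.511

d = 1/p = 1/0.01081″ = 92.507 pc.
m − M = 5 log₁₀ d − 5 = 5 log₁₀(92.507) − 5 = 9.8309 − 5 = 4.8309.
m = M + (m − M) = -2.32 + 4.8309 = 2.511.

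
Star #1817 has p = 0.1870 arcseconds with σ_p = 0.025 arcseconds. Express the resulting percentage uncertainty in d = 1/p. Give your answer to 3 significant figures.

For d = 1/p, |σ_d/d| = |σ_p/p|.
σ_p/p = 0.025 / 0.1870 = 0.13369 = 13.369%.

13.4%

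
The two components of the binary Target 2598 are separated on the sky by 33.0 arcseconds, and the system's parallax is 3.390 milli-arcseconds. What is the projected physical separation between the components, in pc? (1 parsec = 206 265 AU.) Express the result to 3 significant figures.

d = 1/p = 1/0.003390″ = 294.99 pc.
At distance d (pc), an angle of θ arcsec spans θ·d AU: s = 33.0 × 294.99 = 9734.7 AU.
= 9734.7 / 206265 = 0.047195 pc.

0.0472 pc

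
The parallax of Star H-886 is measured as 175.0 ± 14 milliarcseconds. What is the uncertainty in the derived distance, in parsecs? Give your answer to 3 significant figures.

d = 1/p, so σ_d = σ_p / p².
σ_d = 0.0140 / (0.1750)² = 0.0140 / 0.030625 = 0.45714 pc.

0.457 pc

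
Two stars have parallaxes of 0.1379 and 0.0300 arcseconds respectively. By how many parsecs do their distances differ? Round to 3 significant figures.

d_A = 1/0.1379″ = 7.2516 pc; d_B = 1/0.03000″ = 33.333 pc.
|d_B − d_A| = |33.333 − 7.2516| = 26.081 pc.

26.1 pc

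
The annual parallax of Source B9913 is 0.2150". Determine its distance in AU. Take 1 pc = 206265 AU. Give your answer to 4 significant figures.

959400 AU

d = 1/p = 1/0.2150 = 4.6512 pc.
In AU: 4.6512 × 206265 = 9.5938 × 10^5 AU.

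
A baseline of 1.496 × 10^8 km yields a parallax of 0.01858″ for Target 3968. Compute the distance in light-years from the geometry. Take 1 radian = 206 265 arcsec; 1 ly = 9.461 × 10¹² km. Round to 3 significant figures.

θ = 0.01858″ = 0.01858/206265 = 9.0078 × 10^-8 rad.
d = B/θ = (1.496 × 10^8) / (9.0078 × 10^-8) = 1.6608 × 10^15 km = (1.6608 × 10^15) / (9.461 × 10^12) ly = 175.54 ly.

176 ly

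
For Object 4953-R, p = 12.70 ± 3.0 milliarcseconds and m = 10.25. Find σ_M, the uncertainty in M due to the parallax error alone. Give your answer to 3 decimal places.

M = m − 5 log₁₀ d + 5 = m + 5 log₁₀ p + 5, so ∂M/∂p = 5/(p ln 10).
σ_M = (5/ln 10) · (σ_p/p) = 2.1715 × 3.0/12.70 = 2.1715 × 0.23622 = 0.51295.

σ_M = 0.513 mag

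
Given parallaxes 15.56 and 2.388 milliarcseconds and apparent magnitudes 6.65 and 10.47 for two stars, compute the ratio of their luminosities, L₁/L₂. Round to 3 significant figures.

L₁/L₂ = 0.794

d₁ = 1/p₁ = 1/0.01556″ = 64.267 pc; d₂ = 1/p₂ = 1/0.002388″ = 418.76 pc.
M₁ = m₁ − 5 log₁₀ d₁ + 5 = 6.65 − 9.0399 + 5 = 2.6101.
M₂ = 10.47 − 13.1098 + 5 = 2.3602.
L₁/L₂ = 10^(0.4(M₂ − M₁)) = 10^(0.4 × (-0.2499)) = 10^(-0.09996) = 0.7944.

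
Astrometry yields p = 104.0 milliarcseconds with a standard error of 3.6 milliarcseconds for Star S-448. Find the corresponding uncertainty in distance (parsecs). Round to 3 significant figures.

d = 1/p, so σ_d = σ_p / p².
σ_d = 0.00360 / (0.1040)² = 0.00360 / 0.010816 = 0.33284 pc.

0.333 pc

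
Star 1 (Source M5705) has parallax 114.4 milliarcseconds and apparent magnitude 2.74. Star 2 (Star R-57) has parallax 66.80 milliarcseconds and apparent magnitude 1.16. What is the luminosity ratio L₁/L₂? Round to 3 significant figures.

d₁ = 1/p₁ = 1/0.1144″ = 8.7413 pc; d₂ = 1/p₂ = 1/0.06680″ = 14.97 pc.
M₁ = m₁ − 5 log₁₀ d₁ + 5 = 2.74 − 4.7079 + 5 = 3.0321.
M₂ = 1.16 − 5.8761 + 5 = 0.2839.
L₁/L₂ = 10^(0.4(M₂ − M₁)) = 10^(0.4 × (-2.7482)) = 10^(-1.09928) = 0.079565.

L₁/L₂ = 0.0796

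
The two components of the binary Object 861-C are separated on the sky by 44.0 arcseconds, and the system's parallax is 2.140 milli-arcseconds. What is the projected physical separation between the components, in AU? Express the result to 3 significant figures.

d = 1/p = 1/0.002140″ = 467.29 pc.
At distance d (pc), an angle of θ arcsec spans θ·d AU: s = 44.0 × 467.29 = 20561 AU.

20600 AU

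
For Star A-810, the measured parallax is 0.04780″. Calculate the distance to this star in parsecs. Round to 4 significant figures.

20.92 pc

d = 1/p = 1/0.04780 = 20.921 pc.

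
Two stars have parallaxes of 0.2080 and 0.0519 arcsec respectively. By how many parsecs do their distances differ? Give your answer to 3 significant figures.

d_A = 1/0.2080″ = 4.8077 pc; d_B = 1/0.05190″ = 19.268 pc.
|d_B − d_A| = |19.268 − 4.8077| = 14.46 pc.

14.5 pc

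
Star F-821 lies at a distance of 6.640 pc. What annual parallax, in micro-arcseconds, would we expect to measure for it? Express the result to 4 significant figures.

150600 μas

p = 1/d = 1/6.64 = 0.1506 arcsec.
= 0.1506 × 10⁶ = 1.5060 × 10^5 μas.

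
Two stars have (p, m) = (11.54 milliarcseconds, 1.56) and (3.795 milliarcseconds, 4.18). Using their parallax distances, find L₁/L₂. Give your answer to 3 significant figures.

d₁ = 1/p₁ = 1/0.01154″ = 86.655 pc; d₂ = 1/p₂ = 1/0.003795″ = 263.5 pc.
M₁ = m₁ − 5 log₁₀ d₁ + 5 = 1.56 − 9.6890 + 5 = -3.1290.
M₂ = 4.18 − 12.1039 + 5 = -2.9239.
L₁/L₂ = 10^(0.4(M₂ − M₁)) = 10^(0.4 × 0.2051) = 10^0.08204 = 1.2079.

L₁/L₂ = 1.21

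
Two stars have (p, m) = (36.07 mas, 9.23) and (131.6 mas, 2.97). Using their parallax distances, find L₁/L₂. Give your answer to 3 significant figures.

d₁ = 1/p₁ = 1/0.03607″ = 27.724 pc; d₂ = 1/p₂ = 1/0.1316″ = 7.5988 pc.
M₁ = m₁ − 5 log₁₀ d₁ + 5 = 9.23 − 7.2143 + 5 = 7.0157.
M₂ = 2.97 − 4.4037 + 5 = 3.5663.
L₁/L₂ = 10^(0.4(M₂ − M₁)) = 10^(0.4 × (-3.4494)) = 10^(-1.37976) = 0.04171.

L₁/L₂ = 0.0417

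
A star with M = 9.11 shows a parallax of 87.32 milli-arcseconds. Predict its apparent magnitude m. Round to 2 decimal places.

d = 1/p = 1/0.08732″ = 11.452 pc.
m − M = 5 log₁₀ d − 5 = 5 log₁₀(11.452) − 5 = 5.2944 − 5 = 0.2944.
m = M + (m − M) = 9.11 + 0.2944 = 9.40.

m = 9.40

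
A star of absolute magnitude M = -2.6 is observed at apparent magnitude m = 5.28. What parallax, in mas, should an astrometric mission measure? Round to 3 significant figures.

m − M = 5.28 − (-2.6) = 7.88.
d = 10^((m−M)/5 + 1) = 10^2.576 = 376.7 pc.
p = 1/d = 1/376.7 = 0.0026546 arcsec = 2.6546 mas.

2.65 mas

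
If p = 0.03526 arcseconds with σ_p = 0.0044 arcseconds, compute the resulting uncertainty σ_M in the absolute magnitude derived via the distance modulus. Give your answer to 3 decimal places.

M = m − 5 log₁₀ d + 5 = m + 5 log₁₀ p + 5, so ∂M/∂p = 5/(p ln 10).
σ_M = (5/ln 10) · (σ_p/p) = 2.1715 × 0.0044/0.03526 = 2.1715 × 0.12479 = 0.27098.

σ_M = 0.271 mag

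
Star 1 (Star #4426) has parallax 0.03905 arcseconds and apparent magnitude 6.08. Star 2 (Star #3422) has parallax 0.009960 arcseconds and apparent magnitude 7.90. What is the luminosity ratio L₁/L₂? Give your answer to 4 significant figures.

d₁ = 1/p₁ = 1/0.03905″ = 25.608 pc; d₂ = 1/p₂ = 1/0.009960″ = 100.4 pc.
M₁ = m₁ − 5 log₁₀ d₁ + 5 = 6.08 − 7.0419 + 5 = 4.0381.
M₂ = 7.90 − 10.0087 + 5 = 2.8913.
L₁/L₂ = 10^(0.4(M₂ − M₁)) = 10^(0.4 × (-1.1468)) = 10^(-0.45872) = 0.34776.

L₁/L₂ = 0.3478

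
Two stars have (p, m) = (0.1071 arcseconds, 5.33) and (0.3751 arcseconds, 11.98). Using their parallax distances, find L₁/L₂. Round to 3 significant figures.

d₁ = 1/p₁ = 1/0.1071″ = 9.3371 pc; d₂ = 1/p₂ = 1/0.3751″ = 2.666 pc.
M₁ = m₁ − 5 log₁₀ d₁ + 5 = 5.33 − 4.8511 + 5 = 5.4789.
M₂ = 11.98 − 2.1293 + 5 = 14.8507.
L₁/L₂ = 10^(0.4(M₂ − M₁)) = 10^(0.4 × 9.3718) = 10^3.74872 = 5606.9.

L₁/L₂ = 5610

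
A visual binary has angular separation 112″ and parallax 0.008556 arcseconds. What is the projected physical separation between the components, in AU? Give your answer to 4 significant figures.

d = 1/p = 1/0.008556″ = 116.88 pc.
At distance d (pc), an angle of θ arcsec spans θ·d AU: s = 112 × 116.88 = 13091 AU.

13090 AU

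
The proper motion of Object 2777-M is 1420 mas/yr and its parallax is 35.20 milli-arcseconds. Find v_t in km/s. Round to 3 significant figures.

d = 1/p = 1/0.03520″ = 28.409 pc.
μ = 1420 mas/yr = 1.42 ″/yr.
v_t = 4.74 × μ × d = 4.74 × 1.42 × 28.409 = 191.22 km/s.

191 km/s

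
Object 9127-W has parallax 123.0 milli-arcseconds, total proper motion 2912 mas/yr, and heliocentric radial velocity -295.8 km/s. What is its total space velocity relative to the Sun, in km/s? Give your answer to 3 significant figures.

d = 1/p = 1/0.1230″ = 8.1301 pc.
μ = 2912 mas/yr = 2.912 ″/yr.
v_t = 4.740 μ d = 4.740 × 2.912 × 8.1301 = 112.22 km/s.
v = √(v_r² + v_t²) = √((-295.8)² + 112.22²) = √100091 = 316.37 km/s.

316 km/s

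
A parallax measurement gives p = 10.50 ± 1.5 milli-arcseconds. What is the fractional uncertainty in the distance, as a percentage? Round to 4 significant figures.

14.29%

For d = 1/p, |σ_d/d| = |σ_p/p|.
σ_p/p = 1.5 / 10.50 = 0.14286 = 14.286%.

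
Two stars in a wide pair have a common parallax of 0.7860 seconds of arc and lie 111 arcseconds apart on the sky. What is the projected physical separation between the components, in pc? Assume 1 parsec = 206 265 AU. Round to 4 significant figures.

0.0006847 pc

d = 1/p = 1/0.7860″ = 1.2723 pc.
At distance d (pc), an angle of θ arcsec spans θ·d AU: s = 111 × 1.2723 = 141.23 AU.
= 141.23 / 206265 = 0.00068470 pc.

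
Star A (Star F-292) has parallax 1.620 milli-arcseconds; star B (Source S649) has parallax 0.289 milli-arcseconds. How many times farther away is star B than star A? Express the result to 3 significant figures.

5.61

Since d = 1/p, d_B/d_A = p_A/p_B.
= 1.620 / 0.289 = 5.6055.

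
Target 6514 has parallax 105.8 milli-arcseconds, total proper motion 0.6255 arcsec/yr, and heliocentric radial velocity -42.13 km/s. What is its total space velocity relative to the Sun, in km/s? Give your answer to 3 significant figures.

d = 1/p = 1/0.1058″ = 9.4518 pc.
v_t = 4.740 μ d = 4.740 × 0.6255 × 9.4518 = 28.023 km/s.
v = √(v_r² + v_t²) = √((-42.13)² + 28.023²) = √2560.23 = 50.599 km/s.

50.6 km/s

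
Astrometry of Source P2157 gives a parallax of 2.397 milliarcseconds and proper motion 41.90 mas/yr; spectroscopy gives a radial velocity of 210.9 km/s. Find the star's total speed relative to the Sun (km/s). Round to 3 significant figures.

d = 1/p = 1/0.002397″ = 417.19 pc.
μ = 41.90 mas/yr = 0.04190 ″/yr.
v_t = 4.740 μ d = 4.740 × 0.04190 × 417.19 = 82.856 km/s.
v = √(v_r² + v_t²) = √(210.9² + 82.856²) = √51343.9 = 226.59 km/s.

227 km/s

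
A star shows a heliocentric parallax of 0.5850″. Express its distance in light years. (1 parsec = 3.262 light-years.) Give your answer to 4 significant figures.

5.576 light years

d = 1/p = 1/0.5850 = 1.7094 pc.
In light-years: 1.7094 × 3.262 = 5.5761 ly.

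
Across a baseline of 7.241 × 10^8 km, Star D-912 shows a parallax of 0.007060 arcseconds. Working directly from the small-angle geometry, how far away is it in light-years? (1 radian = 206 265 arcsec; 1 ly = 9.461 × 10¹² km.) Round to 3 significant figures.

θ = 0.007060″ = 0.007060/206265 = 3.4228 × 10^-8 rad.
d = B/θ = (7.241 × 10^8) / (3.4228 × 10^-8) = 2.1155 × 10^16 km = (2.1155 × 10^16) / (9.461 × 10^12) ly = 2236 ly.

2240 ly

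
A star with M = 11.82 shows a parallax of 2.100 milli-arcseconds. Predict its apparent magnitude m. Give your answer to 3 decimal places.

d = 1/p = 1/0.002100″ = 476.19 pc.
m − M = 5 log₁₀ d − 5 = 5 log₁₀(476.19) − 5 = 13.3889 − 5 = 8.3889.
m = M + (m − M) = 11.82 + 8.3889 = 20.209.

m = 20.209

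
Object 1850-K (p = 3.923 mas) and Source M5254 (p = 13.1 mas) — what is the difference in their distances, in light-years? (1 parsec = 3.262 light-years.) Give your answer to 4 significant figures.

d_A = 1/0.003923″ = 254.91 pc; d_B = 1/0.01310″ = 76.336 pc.
|d_B − d_A| = |76.336 − 254.91| = 178.57 pc = 178.57 × 3.262 ly = 582.5 ly.

582.5 ly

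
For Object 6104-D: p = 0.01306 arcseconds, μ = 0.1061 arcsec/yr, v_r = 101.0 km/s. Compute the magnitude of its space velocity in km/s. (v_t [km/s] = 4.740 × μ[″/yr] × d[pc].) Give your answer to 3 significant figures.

d = 1/p = 1/0.01306″ = 76.57 pc.
v_t = 4.740 μ d = 4.740 × 0.1061 × 76.57 = 38.508 km/s.
v = √(v_r² + v_t²) = √(101.0² + 38.508²) = √11683.9 = 108.09 km/s.

108 km/s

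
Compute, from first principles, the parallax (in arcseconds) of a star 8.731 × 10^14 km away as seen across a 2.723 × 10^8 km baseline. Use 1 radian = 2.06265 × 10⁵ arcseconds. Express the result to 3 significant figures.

0.0643 arcsec

θ ≈ B/d = (2.723 × 10^8) / (8.731 × 10^14) = 3.1188 × 10^-7 rad.
In arcseconds: 3.1188 × 10^-7 × 206265 = 0.06433″.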